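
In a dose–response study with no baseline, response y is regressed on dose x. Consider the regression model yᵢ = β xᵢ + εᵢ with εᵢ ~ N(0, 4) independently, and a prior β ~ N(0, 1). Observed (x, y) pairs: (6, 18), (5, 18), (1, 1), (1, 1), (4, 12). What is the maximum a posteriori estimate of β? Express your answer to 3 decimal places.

log p(β | y) = −Σ(yᵢ − βxᵢ)²/(2·4) − β²/(2·1) + const.
Setting the derivative to zero: Σxᵢ(yᵢ − βxᵢ)/4 − β/1 = 0, so β = Σxᵢyᵢ / (Σxᵢ² + σ²/τ²).
Σxᵢyᵢ = 6·18 + 5·18 + 1·1 + 1·1 + 4·12 = 248; Σxᵢ² = 79; σ²/τ² = 4.
β̂_MAP = 248 / (79 + 4) = 248/83 ≈ 2.988.

β̂_MAP = 2.988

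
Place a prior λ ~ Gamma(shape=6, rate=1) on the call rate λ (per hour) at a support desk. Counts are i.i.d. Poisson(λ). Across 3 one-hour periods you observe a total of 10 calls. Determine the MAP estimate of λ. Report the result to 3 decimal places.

Σxᵢ = 10, n = 3.
Posterior ∝ λ^5e^(−1λ) · λ^10e^(−3λ) = λ^15e^(−4λ), i.e. Gamma(shape=16, rate=4).
The mode of a Gamma(a, b) with a ≥ 1 (shape–rate) is (a−1)/b = 15/4 ≈ 3.750.

λ̂_MAP = 3.750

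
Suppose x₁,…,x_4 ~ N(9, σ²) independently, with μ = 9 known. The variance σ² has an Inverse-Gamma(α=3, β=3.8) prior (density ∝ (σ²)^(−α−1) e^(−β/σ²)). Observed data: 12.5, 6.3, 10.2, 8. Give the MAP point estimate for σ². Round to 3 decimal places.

Sum of squared deviations about the known mean: SS = (12.5−9)² + (6.3−9)² + (10.2−9)² + (8−9)² = 21.98.
The Normal likelihood contributes (σ²)^(−n/2) exp(−SS/(2σ²)), so the posterior is Inverse-Gamma(α + n/2, β + SS/2) = Inverse-Gamma(5, 14.79).
The mode of Inverse-Gamma(a, b) is b/(a+1) = 14.79/6 ≈ 2.465.

σ̂²_MAP = 2.465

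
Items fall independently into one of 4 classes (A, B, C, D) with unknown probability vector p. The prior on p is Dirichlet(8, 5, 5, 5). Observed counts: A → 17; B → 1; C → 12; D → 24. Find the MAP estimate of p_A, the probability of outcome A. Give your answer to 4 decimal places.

The posterior is Dirichlet(αᵢ + nᵢ) = Dirichlet(25, 6, 17, 29).
For a Dirichlet(a₁,…,a_K) with all aᵢ > 1, the mode has j-th component (aⱼ − 1)/(Σaᵢ − K).
Here Σaᵢ = 77 and K = 4, so p_A = (25 − 1)/(77 − 4) = 24/73 ≈ 0.3288.

MAP estimate of p_A = 0.3288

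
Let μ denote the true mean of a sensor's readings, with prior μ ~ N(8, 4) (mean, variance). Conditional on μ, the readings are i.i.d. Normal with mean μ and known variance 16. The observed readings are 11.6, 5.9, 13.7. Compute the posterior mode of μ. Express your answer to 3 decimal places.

n = 3; x̄ = (11.6 + 5.9 + 13.7)/3 = 31.2/3 = 10.4.
For a Normal prior and Normal likelihood with known variance, the posterior is Normal; its mode equals its mean, the precision-weighted average.
Prior precision 1/σ₀² = 1/4 = 0.25; data precision n/σ² = 3/16 = 0.1875.
μ̂ = (0.25·8 + 0.1875·10.4) / (0.25 + 0.1875) = 3.95/0.4375 = 316/35 ≈ 9.029.

μ̂_MAP = 9.029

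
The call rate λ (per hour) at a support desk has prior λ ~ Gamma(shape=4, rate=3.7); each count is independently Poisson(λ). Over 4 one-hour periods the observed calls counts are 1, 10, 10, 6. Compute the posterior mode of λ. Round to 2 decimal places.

Σxᵢ = 1+10+10+6 = 27, with n = 4.
Posterior ∝ λ^3e^(−3.7λ) · λ^27e^(−4λ) = λ^30e^(−7.7λ), i.e. Gamma(shape=31, rate=7.7).
The mode of a Gamma(a, b) with a ≥ 1 (shape–rate) is (a−1)/b = 30/7.7 ≈ 3.90.

λ̂_MAP = 3.90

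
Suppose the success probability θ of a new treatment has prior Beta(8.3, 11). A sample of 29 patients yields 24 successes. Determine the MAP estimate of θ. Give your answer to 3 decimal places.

Prior: Beta(8.3, 11).
Data: 24 successes in 29 trials. The binomial likelihood contributes θ^24(1−θ)^5, so the posterior is Beta(8.3+24, 11+5) = Beta(32.3, 16).
For Beta(a, b) with a, b > 1 the mode is (a−1)/(a+b−2) = 31.3/46.3 ≈ 0.676.

θ̂_MAP = 0.676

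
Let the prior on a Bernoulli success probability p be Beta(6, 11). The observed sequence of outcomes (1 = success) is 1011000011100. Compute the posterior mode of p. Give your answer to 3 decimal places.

Prior: Beta(6, 11).
Data: 6 successes in 13 trials (from the sequence). The binomial likelihood contributes p^6(1−p)^7, so the posterior is Beta(6+6, 11+7) = Beta(12, 18).
For Beta(a, b) with a, b > 1 the mode is (a−1)/(a+b−2) = 11/28 ≈ 0.393.

p̂_MAP = 0.393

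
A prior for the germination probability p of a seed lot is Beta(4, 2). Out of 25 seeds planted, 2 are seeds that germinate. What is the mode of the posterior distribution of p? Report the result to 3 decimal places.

Prior: Beta(4, 2).
Data: 2 successes in 25 trials. The binomial likelihood contributes p^2(1−p)^23, so the posterior is Beta(4+2, 2+23) = Beta(6, 25).
For Beta(a, b) with a, b > 1 the mode is (a−1)/(a+b−2) = 5/29 ≈ 0.172.

p̂_MAP = 0.172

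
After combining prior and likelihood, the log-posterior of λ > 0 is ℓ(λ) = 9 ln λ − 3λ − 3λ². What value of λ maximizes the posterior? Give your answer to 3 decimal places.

λ̂_MAP = 1.000

ℓ'(λ) = 9/λ − 3 − 6λ. Setting this to zero and multiplying by λ: 6λ² + 3λ − 9 = 0.
λ = (−3 + √(3² + 4·6·9)) / (2·6) = (−3 + √225) / 12 = (−3 + 15)/12 = 1.
ℓ''(λ) = −9/λ² − 6 < 0, confirming a maximum.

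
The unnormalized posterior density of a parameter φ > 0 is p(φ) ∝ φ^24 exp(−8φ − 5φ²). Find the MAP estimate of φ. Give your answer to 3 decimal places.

φ̂_MAP = 1.200

ℓ'(φ) = 24/φ − 8 − 10φ. Setting this to zero and multiplying by φ: 10φ² + 8φ − 24 = 0.
φ = (−8 + √(8² + 4·10·24)) / (2·10) = (−8 + √1024) / 20 = (−8 + 32)/20 = 6/5.
ℓ''(φ) = −24/φ² − 10 < 0, confirming a maximum.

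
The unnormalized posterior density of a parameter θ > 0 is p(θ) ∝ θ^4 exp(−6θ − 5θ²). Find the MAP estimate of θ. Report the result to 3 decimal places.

ℓ'(θ) = 4/θ − 6 − 10θ. Setting this to zero and multiplying by θ: 10θ² + 6θ − 4 = 0.
θ = (−6 + √(6² + 4·10·4)) / (2·10) = (−6 + √196) / 20 = (−6 + 14)/20 = 2/5.
ℓ''(θ) = −4/θ² − 10 < 0, confirming a maximum.

θ̂_MAP = 0.400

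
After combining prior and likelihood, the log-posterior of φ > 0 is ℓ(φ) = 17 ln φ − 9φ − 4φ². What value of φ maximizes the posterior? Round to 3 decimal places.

ℓ'(φ) = 17/φ − 9 − 8φ. Setting this to zero and multiplying by φ: 8φ² + 9φ − 17 = 0.
φ = (−9 + √(9² + 4·8·17)) / (2·8) = (−9 + √625) / 16 = (−9 + 25)/16 = 1.
ℓ''(φ) = −17/φ² − 8 < 0, confirming a maximum.

φ̂_MAP = 1.000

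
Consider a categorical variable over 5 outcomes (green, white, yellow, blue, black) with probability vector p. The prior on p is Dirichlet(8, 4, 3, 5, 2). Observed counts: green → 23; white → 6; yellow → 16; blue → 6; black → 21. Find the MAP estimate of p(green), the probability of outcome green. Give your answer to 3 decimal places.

The posterior is Dirichlet(αᵢ + nᵢ) = Dirichlet(31, 10, 19, 11, 23).
For a Dirichlet(a₁,…,a_K) with all aᵢ > 1, the mode has j-th component (aⱼ − 1)/(Σaᵢ − K).
Here Σaᵢ = 94 and K = 5, so p(green) = (31 − 1)/(94 − 5) = 30/89 ≈ 0.337.

MAP estimate of p(green) = 0.337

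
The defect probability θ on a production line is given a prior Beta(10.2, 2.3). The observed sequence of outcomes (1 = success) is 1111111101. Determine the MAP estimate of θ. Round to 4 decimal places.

Prior: Beta(10.2, 2.3).
Data: 9 successes in 10 trials (from the sequence). The binomial likelihood contributes θ^9(1−θ)^1, so the posterior is Beta(10.2+9, 2.3+1) = Beta(19.2, 3.3).
For Beta(a, b) with a, b > 1 the mode is (a−1)/(a+b−2) = 18.2/20.5 ≈ 0.8878.

θ̂_MAP = 0.8878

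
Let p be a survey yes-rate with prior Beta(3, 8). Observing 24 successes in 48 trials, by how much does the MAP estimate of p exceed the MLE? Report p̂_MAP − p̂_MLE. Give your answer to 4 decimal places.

MAP − MLE = -0.0439

Posterior is Beta(27, 32); MAP = (27−1)/(59−2) = 26/57 ≈ 0.45614.
MLE ignores the prior: p̂_MLE = k/n = 24/48 ≈ 0.50000.
Difference = 26/57 − 24/48 = -5/114 ≈ -0.0439.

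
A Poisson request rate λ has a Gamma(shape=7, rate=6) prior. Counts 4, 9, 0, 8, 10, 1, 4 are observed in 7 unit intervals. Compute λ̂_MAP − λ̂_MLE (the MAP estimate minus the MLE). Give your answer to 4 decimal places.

MAP − MLE = -1.9121

Σxᵢ = 36. Posterior is Gamma(43, 13); MAP = (43−1)/13 = 42/13 ≈ 3.23077.
MLE = x̄ = 36/7 ≈ 5.14286.
Difference = 42/13 − 36/7 = -174/91 ≈ -1.9121.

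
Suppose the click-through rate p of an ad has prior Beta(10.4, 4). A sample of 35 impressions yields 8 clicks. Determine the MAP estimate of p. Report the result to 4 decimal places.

p̂_MAP = 0.3671

Prior: Beta(10.4, 4).
Data: 8 successes in 35 trials. The binomial likelihood contributes p^8(1−p)^27, so the posterior is Beta(10.4+8, 4+27) = Beta(18.4, 31).
For Beta(a, b) with a, b > 1 the mode is (a−1)/(a+b−2) = 17.4/47.4 ≈ 0.3671.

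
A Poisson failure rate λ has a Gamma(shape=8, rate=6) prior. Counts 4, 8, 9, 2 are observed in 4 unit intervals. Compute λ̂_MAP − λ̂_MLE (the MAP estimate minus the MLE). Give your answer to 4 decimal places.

Σxᵢ = 23. Posterior is Gamma(31, 10); MAP = (31−1)/10 = 30/10 ≈ 3.00000.
MLE = x̄ = 23/4 ≈ 5.75000.
Difference = 30/10 − 23/4 = -11/4 ≈ -2.7500.

MAP − MLE = -2.7500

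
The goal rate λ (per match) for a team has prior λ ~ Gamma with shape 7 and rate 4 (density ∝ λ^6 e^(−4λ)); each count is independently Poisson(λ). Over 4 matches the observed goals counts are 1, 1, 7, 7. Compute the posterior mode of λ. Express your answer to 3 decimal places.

λ̂_MAP = 2.750

Σxᵢ = 1+1+7+7 = 16, with n = 4.
Posterior ∝ λ^6e^(−4λ) · λ^16e^(−4λ) = λ^22e^(−8λ), i.e. Gamma(shape=23, rate=8).
The mode of a Gamma(a, b) with a ≥ 1 (shape–rate) is (a−1)/b = 22/8 ≈ 2.750.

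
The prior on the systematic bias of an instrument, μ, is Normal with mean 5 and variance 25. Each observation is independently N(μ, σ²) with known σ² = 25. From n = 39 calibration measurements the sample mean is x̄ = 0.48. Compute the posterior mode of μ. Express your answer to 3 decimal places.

n = 39, x̄ = 0.48.
For a Normal prior and Normal likelihood with known variance, the posterior is Normal; its mode equals its mean, the precision-weighted average.
Prior precision 1/σ₀² = 1/25 = 0.04; data precision n/σ² = 39/25 = 1.56.
μ̂ = (0.04·5 + 1.56·0.48) / (0.04 + 1.56) = 0.9488/1.6 = 0.593.

μ̂_MAP = 0.593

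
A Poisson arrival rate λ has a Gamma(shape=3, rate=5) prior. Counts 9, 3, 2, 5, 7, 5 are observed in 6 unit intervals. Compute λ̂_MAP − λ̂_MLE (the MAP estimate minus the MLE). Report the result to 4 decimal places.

Σxᵢ = 31. Posterior is Gamma(34, 11); MAP = (34−1)/11 = 33/11 ≈ 3.00000.
MLE = x̄ = 31/6 ≈ 5.16667.
Difference = 33/11 − 31/6 = -13/6 ≈ -2.1667.

MAP − MLE = -2.1667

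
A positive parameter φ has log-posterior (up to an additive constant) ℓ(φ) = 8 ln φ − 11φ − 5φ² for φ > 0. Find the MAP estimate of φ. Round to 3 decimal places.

φ̂_MAP = 0.500

ℓ'(φ) = 8/φ − 11 − 10φ. Setting this to zero and multiplying by φ: 10φ² + 11φ − 8 = 0.
φ = (−11 + √(11² + 4·10·8)) / (2·10) = (−11 + √441) / 20 = (−11 + 21)/20 = 1/2.
ℓ''(φ) = −8/φ² − 10 < 0, confirming a maximum.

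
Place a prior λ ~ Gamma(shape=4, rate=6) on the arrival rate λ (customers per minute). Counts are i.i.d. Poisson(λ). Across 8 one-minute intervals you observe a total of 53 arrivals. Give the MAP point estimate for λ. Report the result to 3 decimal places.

Σxᵢ = 53, n = 8.
Posterior ∝ λ^3e^(−6λ) · λ^53e^(−8λ) = λ^56e^(−14λ), i.e. Gamma(shape=57, rate=14).
The mode of a Gamma(a, b) with a ≥ 1 (shape–rate) is (a−1)/b = 56/14 ≈ 4.000.

λ̂_MAP = 4.000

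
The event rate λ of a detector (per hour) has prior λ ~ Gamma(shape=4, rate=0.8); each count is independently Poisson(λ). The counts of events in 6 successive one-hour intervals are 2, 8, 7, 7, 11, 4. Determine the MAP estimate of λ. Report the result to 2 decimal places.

Σxᵢ = 2+8+7+7+11+4 = 39, with n = 6.
Posterior ∝ λ^3e^(−0.8λ) · λ^39e^(−6λ) = λ^42e^(−6.8λ), i.e. Gamma(shape=43, rate=6.8).
The mode of a Gamma(a, b) with a ≥ 1 (shape–rate) is (a−1)/b = 42/6.8 ≈ 6.18.

λ̂_MAP = 6.18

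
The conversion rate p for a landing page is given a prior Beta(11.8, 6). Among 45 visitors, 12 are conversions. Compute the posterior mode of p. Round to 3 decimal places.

Prior: Beta(11.8, 6).
Data: 12 successes in 45 trials. The binomial likelihood contributes p^12(1−p)^33, so the posterior is Beta(11.8+12, 6+33) = Beta(23.8, 39).
For Beta(a, b) with a, b > 1 the mode is (a−1)/(a+b−2) = 22.8/60.8 ≈ 0.375.

p̂_MAP = 0.375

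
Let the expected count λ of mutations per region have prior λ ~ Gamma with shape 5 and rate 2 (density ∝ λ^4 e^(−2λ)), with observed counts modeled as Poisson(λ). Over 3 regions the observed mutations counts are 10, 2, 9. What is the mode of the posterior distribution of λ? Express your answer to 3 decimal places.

Σxᵢ = 10+2+9 = 21, with n = 3.
Posterior ∝ λ^4e^(−2λ) · λ^21e^(−3λ) = λ^25e^(−5λ), i.e. Gamma(shape=26, rate=5).
The mode of a Gamma(a, b) with a ≥ 1 (shape–rate) is (a−1)/b = 25/5 ≈ 5.000.

λ̂_MAP = 5.000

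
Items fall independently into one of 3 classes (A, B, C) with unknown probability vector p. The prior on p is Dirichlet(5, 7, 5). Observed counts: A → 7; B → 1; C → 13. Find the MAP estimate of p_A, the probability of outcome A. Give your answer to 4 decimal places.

The posterior is Dirichlet(αᵢ + nᵢ) = Dirichlet(12, 8, 18).
For a Dirichlet(a₁,…,a_K) with all aᵢ > 1, the mode has j-th component (aⱼ − 1)/(Σaᵢ − K).
Here Σaᵢ = 38 and K = 3, so p_A = (12 − 1)/(38 − 3) = 11/35 ≈ 0.3143.

MAP estimate of p_A = 0.3143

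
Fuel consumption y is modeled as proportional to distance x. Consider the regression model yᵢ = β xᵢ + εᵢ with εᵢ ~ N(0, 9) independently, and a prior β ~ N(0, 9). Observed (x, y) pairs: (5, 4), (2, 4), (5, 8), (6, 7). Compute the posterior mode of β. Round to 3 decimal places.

β̂_MAP = 1.209

log p(β | y) = −Σ(yᵢ − βxᵢ)²/(2·9) − β²/(2·9) + const.
Setting the derivative to zero: Σxᵢ(yᵢ − βxᵢ)/9 − β/9 = 0, so β = Σxᵢyᵢ / (Σxᵢ² + σ²/τ²).
Σxᵢyᵢ = 5·4 + 2·4 + 5·8 + 6·7 = 110; Σxᵢ² = 90; σ²/τ² = 1.
β̂_MAP = 110 / (90 + 1) = 110/91 ≈ 1.209.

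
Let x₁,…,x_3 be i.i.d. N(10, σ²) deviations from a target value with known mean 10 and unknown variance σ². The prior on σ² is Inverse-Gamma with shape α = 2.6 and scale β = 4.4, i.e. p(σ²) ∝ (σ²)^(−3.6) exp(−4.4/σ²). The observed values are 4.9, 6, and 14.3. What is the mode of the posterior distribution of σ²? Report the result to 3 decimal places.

Sum of squared deviations about the known mean: SS = (4.9−10)² + (6−10)² + (14.3−10)² = 60.5.
The Normal likelihood contributes (σ²)^(−n/2) exp(−SS/(2σ²)), so the posterior is Inverse-Gamma(α + n/2, β + SS/2) = Inverse-Gamma(4.1, 34.65).
The mode of Inverse-Gamma(a, b) is b/(a+1) = 34.65/5.1 ≈ 6.794.

σ̂²_MAP = 6.794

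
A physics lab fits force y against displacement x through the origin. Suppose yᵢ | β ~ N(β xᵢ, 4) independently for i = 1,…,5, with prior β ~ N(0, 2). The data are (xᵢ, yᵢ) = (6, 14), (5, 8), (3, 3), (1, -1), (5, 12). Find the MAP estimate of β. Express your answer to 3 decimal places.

β̂_MAP = 1.959

log p(β | y) = −Σ(yᵢ − βxᵢ)²/(2·4) − β²/(2·2) + const.
Setting the derivative to zero: Σxᵢ(yᵢ − βxᵢ)/4 − β/2 = 0, so β = Σxᵢyᵢ / (Σxᵢ² + σ²/τ²).
Σxᵢyᵢ = 6·14 + 5·8 + 3·3 + 1·(-1) + 5·12 = 192; Σxᵢ² = 96; σ²/τ² = 2.
β̂_MAP = 192 / (96 + 2) = 192/98 ≈ 1.959.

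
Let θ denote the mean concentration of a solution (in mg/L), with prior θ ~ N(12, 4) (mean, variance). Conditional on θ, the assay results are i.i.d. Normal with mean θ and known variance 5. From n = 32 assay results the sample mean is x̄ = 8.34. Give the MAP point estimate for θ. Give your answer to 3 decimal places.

n = 32, x̄ = 8.34.
For a Normal prior and Normal likelihood with known variance, the posterior is Normal; its mode equals its mean, the precision-weighted average.
Prior precision 1/σ₀² = 1/4 = 0.25; data precision n/σ² = 32/5 = 6.4.
θ̂ = (0.25·12 + 6.4·8.34) / (0.25 + 6.4) = 56.376/6.65 = 28188/3325 ≈ 8.478.

θ̂_MAP = 8.478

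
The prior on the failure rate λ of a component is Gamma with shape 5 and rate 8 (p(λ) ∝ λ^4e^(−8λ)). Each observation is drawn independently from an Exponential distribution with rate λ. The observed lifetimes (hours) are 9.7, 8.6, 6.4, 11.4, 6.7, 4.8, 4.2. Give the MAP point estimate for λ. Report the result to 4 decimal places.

λ̂_MAP = 0.1839

The Exponential(rate=λ) likelihood is ∝ λ^n e^(−λΣtᵢ). Here n = 7 and Σtᵢ = 9.7 + 8.6 + 6.4 + 11.4 + 6.7 + 4.8 + 4.2 = 51.8.
Posterior ∝ λ^4e^(−8λ) · λ^7e^(−51.8λ) = λ^11e^(−59.8λ), i.e. Gamma(12, 59.8).
Mode = (a−1)/b = 11/59.8 ≈ 0.1839.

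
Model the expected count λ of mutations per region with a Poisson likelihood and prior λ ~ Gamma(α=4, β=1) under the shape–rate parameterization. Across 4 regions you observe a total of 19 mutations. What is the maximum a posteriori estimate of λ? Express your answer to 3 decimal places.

λ̂_MAP = 4.400

Σxᵢ = 19, n = 4.
Posterior ∝ λ^3e^(−1λ) · λ^19e^(−4λ) = λ^22e^(−5λ), i.e. Gamma(shape=23, rate=5).
The mode of a Gamma(a, b) with a ≥ 1 (shape–rate) is (a−1)/b = 22/5 ≈ 4.400.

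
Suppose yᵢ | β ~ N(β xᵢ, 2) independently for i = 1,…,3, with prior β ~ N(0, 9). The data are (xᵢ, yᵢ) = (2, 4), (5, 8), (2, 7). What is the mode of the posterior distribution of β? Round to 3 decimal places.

β̂_MAP = 1.866

log p(β | y) = −Σ(yᵢ − βxᵢ)²/(2·2) − β²/(2·9) + const.
Setting the derivative to zero: Σxᵢ(yᵢ − βxᵢ)/2 − β/9 = 0, so β = Σxᵢyᵢ / (Σxᵢ² + σ²/τ²).
Σxᵢyᵢ = 2·4 + 5·8 + 2·7 = 62; Σxᵢ² = 33; σ²/τ² = 2/9.
β̂_MAP = 62 / (33 + 2/9) = 62/(299/9) = 558/299 ≈ 1.866.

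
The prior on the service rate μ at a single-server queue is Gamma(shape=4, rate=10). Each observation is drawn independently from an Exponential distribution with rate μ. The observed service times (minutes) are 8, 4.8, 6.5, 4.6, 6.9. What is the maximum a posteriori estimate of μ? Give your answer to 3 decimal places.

μ̂_MAP = 0.196

The Exponential(rate=μ) likelihood is ∝ μ^n e^(−μΣtᵢ). Here n = 5 and Σtᵢ = 8 + 4.8 + 6.5 + 4.6 + 6.9 = 30.8.
Posterior ∝ μ^3e^(−10μ) · μ^5e^(−30.8μ) = μ^8e^(−40.8μ), i.e. Gamma(9, 40.8).
Mode = (a−1)/b = 8/40.8 ≈ 0.196.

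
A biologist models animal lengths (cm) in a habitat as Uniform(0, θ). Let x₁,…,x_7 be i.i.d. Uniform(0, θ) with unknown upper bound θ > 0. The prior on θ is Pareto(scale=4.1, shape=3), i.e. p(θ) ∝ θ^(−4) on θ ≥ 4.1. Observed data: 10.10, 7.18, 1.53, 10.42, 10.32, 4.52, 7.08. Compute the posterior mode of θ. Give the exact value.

The Uniform(0, θ) likelihood is θ^(−n) for θ ≥ max(xᵢ), zero otherwise. Here max(xᵢ) = 10.42.
Posterior ∝ θ^(−4) · θ^(−7) = θ^(−11) on θ ≥ max(4.1, 10.42) = 10.42.
This density is strictly decreasing in θ, so the posterior mode lies at the lower boundary of the support.

θ̂_MAP = 10.42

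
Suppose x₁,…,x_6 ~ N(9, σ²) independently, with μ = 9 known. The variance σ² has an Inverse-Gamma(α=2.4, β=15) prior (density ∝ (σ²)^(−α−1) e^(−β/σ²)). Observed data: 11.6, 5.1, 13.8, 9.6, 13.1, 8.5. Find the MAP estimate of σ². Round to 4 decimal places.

Sum of squared deviations about the known mean: SS = (11.6−9)² + (5.1−9)² + (13.8−9)² + (9.6−9)² + (13.1−9)² + (8.5−9)² = 62.43.
The Normal likelihood contributes (σ²)^(−n/2) exp(−SS/(2σ²)), so the posterior is Inverse-Gamma(α + n/2, β + SS/2) = Inverse-Gamma(5.4, 46.215).
The mode of Inverse-Gamma(a, b) is b/(a+1) = 46.215/6.4 ≈ 7.2211.

σ̂²_MAP = 7.2211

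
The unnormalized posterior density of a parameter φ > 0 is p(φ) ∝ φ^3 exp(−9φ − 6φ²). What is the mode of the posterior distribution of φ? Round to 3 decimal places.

ℓ'(φ) = 3/φ − 9 − 12φ. Setting this to zero and multiplying by φ: 12φ² + 9φ − 3 = 0.
φ = (−9 + √(9² + 4·12·3)) / (2·12) = (−9 + √225) / 24 = (−9 + 15)/24 = 1/4.
ℓ''(φ) = −3/φ² − 12 < 0, confirming a maximum.

φ̂_MAP = 0.250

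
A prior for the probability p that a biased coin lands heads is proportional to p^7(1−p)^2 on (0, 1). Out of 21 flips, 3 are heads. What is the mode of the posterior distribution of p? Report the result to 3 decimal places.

p̂_MAP = 0.333

The prior density ∝ p^7(1−p)^2 is the kernel of Beta(8, 3).
Data: 3 successes in 21 trials. The binomial likelihood contributes p^3(1−p)^18, so the posterior is Beta(8+3, 3+18) = Beta(11, 21).
For Beta(a, b) with a, b > 1 the mode is (a−1)/(a+b−2) = 10/30 ≈ 0.333.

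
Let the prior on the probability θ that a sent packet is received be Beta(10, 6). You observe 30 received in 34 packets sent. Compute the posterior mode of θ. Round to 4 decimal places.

Prior: Beta(10, 6).
Data: 30 successes in 34 trials. The binomial likelihood contributes θ^30(1−θ)^4, so the posterior is Beta(10+30, 6+4) = Beta(40, 10).
For Beta(a, b) with a, b > 1 the mode is (a−1)/(a+b−2) = 39/48 ≈ 0.8125.

θ̂_MAP = 0.8125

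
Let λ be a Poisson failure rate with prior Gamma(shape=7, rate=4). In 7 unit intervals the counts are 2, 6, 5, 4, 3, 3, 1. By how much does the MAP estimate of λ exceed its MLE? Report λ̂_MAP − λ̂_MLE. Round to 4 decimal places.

Σxᵢ = 24. Posterior is Gamma(31, 11); MAP = (31−1)/11 = 30/11 ≈ 2.72727.
MLE = x̄ = 24/7 ≈ 3.42857.
Difference = 30/11 − 24/7 = -54/77 ≈ -0.7013.

MAP − MLE = -0.7013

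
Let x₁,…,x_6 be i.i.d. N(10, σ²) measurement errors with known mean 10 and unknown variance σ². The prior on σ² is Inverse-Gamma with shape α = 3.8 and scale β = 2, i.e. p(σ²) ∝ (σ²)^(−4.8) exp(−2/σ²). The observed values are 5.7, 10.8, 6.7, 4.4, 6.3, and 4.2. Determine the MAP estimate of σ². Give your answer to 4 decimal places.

Sum of squared deviations about the known mean: SS = (5.7−10)² + (10.8−10)² + (6.7−10)² + (4.4−10)² + (6.3−10)² + (4.2−10)² = 108.71.
The Normal likelihood contributes (σ²)^(−n/2) exp(−SS/(2σ²)), so the posterior is Inverse-Gamma(α + n/2, β + SS/2) = Inverse-Gamma(6.8, 56.355).
The mode of Inverse-Gamma(a, b) is b/(a+1) = 56.355/7.8 ≈ 7.2250.

σ̂²_MAP = 7.2250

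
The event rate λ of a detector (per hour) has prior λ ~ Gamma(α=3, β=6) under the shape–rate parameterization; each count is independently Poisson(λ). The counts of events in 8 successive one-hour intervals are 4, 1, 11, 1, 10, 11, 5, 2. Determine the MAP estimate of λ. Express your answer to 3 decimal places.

λ̂_MAP = 3.357

Σxᵢ = 4+1+11+1+10+11+5+2 = 45, with n = 8.
Posterior ∝ λ^2e^(−6λ) · λ^45e^(−8λ) = λ^47e^(−14λ), i.e. Gamma(shape=48, rate=14).
The mode of a Gamma(a, b) with a ≥ 1 (shape–rate) is (a−1)/b = 47/14 ≈ 3.357.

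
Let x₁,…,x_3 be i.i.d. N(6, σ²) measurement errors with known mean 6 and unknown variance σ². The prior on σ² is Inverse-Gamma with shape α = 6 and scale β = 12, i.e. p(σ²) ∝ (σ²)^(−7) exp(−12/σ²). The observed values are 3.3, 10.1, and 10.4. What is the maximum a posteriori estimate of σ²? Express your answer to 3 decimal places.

Sum of squared deviations about the known mean: SS = (3.3−6)² + (10.1−6)² + (10.4−6)² = 43.46.
The Normal likelihood contributes (σ²)^(−n/2) exp(−SS/(2σ²)), so the posterior is Inverse-Gamma(α + n/2, β + SS/2) = Inverse-Gamma(7.5, 33.73).
The mode of Inverse-Gamma(a, b) is b/(a+1) = 33.73/8.5 ≈ 3.968.

σ̂²_MAP = 3.968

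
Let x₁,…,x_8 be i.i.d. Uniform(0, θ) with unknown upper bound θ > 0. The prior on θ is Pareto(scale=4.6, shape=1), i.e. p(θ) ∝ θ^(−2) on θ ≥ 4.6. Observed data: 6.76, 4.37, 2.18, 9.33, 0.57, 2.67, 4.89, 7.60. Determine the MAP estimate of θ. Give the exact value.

The Uniform(0, θ) likelihood is θ^(−n) for θ ≥ max(xᵢ), zero otherwise. Here max(xᵢ) = 9.33.
Posterior ∝ θ^(−2) · θ^(−8) = θ^(−10) on θ ≥ max(4.6, 9.33) = 9.33.
This density is strictly decreasing in θ, so the posterior mode lies at the lower boundary of the support.

θ̂_MAP = 9.33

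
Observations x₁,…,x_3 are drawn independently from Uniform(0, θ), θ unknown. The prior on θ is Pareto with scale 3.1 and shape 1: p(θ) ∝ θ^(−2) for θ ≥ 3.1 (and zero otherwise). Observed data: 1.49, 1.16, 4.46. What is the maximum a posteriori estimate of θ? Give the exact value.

The Uniform(0, θ) likelihood is θ^(−n) for θ ≥ max(xᵢ), zero otherwise. Here max(xᵢ) = 4.46.
Posterior ∝ θ^(−2) · θ^(−3) = θ^(−5) on θ ≥ max(3.1, 4.46) = 4.46.
This density is strictly decreasing in θ, so the posterior mode lies at the lower boundary of the support.

θ̂_MAP = 4.46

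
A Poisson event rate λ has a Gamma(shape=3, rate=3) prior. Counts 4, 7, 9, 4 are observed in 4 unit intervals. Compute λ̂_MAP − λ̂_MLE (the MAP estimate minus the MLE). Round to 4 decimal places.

MAP − MLE = -2.2857

Σxᵢ = 24. Posterior is Gamma(27, 7); MAP = (27−1)/7 = 26/7 ≈ 3.71429.
MLE = x̄ = 24/4 ≈ 6.00000.
Difference = 26/7 − 24/4 = -16/7 ≈ -2.2857.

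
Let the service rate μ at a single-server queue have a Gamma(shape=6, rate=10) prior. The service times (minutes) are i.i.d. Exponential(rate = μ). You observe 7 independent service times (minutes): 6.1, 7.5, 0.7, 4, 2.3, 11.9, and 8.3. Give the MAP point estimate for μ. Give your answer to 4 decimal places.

The Exponential(rate=μ) likelihood is ∝ μ^n e^(−μΣtᵢ). Here n = 7 and Σtᵢ = 6.1 + 7.5 + 0.7 + 4 + 2.3 + 11.9 + 8.3 = 40.8.
Posterior ∝ μ^5e^(−10μ) · μ^7e^(−40.8μ) = μ^12e^(−50.8μ), i.e. Gamma(13, 50.8).
Mode = (a−1)/b = 12/50.8 ≈ 0.2362.

μ̂_MAP = 0.2362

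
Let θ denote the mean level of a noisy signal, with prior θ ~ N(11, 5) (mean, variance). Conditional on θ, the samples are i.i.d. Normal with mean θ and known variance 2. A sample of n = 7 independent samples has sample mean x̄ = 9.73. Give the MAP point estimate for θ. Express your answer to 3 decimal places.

θ̂_MAP = 9.799

n = 7, x̄ = 9.73.
For a Normal prior and Normal likelihood with known variance, the posterior is Normal; its mode equals its mean, the precision-weighted average.
Prior precision 1/σ₀² = 1/5 = 0.2; data precision n/σ² = 7/2 = 3.5.
θ̂ = (0.2·11 + 3.5·9.73) / (0.2 + 3.5) = 36.255/3.7 = 7251/740 ≈ 9.799.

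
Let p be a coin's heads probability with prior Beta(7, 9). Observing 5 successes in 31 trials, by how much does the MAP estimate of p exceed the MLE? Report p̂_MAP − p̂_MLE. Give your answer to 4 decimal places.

Posterior is Beta(12, 35); MAP = (12−1)/(47−2) = 11/45 ≈ 0.24444.
MLE ignores the prior: p̂_MLE = k/n = 5/31 ≈ 0.16129.
Difference = 11/45 − 5/31 = 116/1395 ≈ 0.0832.

MAP − MLE = 0.0832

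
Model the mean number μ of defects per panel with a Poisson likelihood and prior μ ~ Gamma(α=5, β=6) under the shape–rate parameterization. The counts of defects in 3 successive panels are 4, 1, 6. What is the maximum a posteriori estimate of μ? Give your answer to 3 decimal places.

Σxᵢ = 4+1+6 = 11, with n = 3.
Posterior ∝ μ^4e^(−6μ) · μ^11e^(−3μ) = μ^15e^(−9μ), i.e. Gamma(shape=16, rate=9).
The mode of a Gamma(a, b) with a ≥ 1 (shape–rate) is (a−1)/b = 15/9 ≈ 1.667.

μ̂_MAP = 1.667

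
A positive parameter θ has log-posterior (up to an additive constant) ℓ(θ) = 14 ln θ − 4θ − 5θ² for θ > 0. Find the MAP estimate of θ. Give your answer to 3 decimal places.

θ̂_MAP = 1.000

ℓ'(θ) = 14/θ − 4 − 10θ. Setting this to zero and multiplying by θ: 10θ² + 4θ − 14 = 0.
θ = (−4 + √(4² + 4·10·14)) / (2·10) = (−4 + √576) / 20 = (−4 + 24)/20 = 1.
ℓ''(θ) = −14/θ² − 10 < 0, confirming a maximum.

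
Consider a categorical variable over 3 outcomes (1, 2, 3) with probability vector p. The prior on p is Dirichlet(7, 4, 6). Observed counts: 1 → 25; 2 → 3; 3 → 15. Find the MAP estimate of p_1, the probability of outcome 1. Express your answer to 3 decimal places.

MAP estimate: 0.544

The posterior is Dirichlet(αᵢ + nᵢ) = Dirichlet(32, 7, 21).
For a Dirichlet(a₁,…,a_K) with all aᵢ > 1, the mode has j-th component (aⱼ − 1)/(Σaᵢ − K).
Here Σaᵢ = 60 and K = 3, so p_1 = (32 − 1)/(60 − 3) = 31/57 ≈ 0.544.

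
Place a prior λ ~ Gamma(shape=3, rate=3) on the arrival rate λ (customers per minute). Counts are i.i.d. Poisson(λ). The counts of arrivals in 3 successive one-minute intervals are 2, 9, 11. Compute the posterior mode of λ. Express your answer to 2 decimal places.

Σxᵢ = 2+9+11 = 22, with n = 3.
Posterior ∝ λ^2e^(−3λ) · λ^22e^(−3λ) = λ^24e^(−6λ), i.e. Gamma(shape=25, rate=6).
The mode of a Gamma(a, b) with a ≥ 1 (shape–rate) is (a−1)/b = 24/6 ≈ 4.00.

λ̂_MAP = 4.00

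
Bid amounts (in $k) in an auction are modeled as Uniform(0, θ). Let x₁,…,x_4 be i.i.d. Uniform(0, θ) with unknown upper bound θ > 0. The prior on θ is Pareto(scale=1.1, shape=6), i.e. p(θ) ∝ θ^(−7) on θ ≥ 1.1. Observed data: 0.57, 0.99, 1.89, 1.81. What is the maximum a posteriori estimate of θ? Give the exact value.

The Uniform(0, θ) likelihood is θ^(−n) for θ ≥ max(xᵢ), zero otherwise. Here max(xᵢ) = 1.89.
Posterior ∝ θ^(−7) · θ^(−4) = θ^(−11) on θ ≥ max(1.1, 1.89) = 1.89.
This density is strictly decreasing in θ, so the posterior mode lies at the lower boundary of the support.

θ̂_MAP = 1.89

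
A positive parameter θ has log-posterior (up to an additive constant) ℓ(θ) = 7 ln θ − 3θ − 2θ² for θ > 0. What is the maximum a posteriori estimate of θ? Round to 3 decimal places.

θ̂_MAP = 1.000

ℓ'(θ) = 7/θ − 3 − 4θ. Setting this to zero and multiplying by θ: 4θ² + 3θ − 7 = 0.
θ = (−3 + √(3² + 4·4·7)) / (2·4) = (−3 + √121) / 8 = (−3 + 11)/8 = 1.
ℓ''(θ) = −7/θ² − 4 < 0, confirming a maximum.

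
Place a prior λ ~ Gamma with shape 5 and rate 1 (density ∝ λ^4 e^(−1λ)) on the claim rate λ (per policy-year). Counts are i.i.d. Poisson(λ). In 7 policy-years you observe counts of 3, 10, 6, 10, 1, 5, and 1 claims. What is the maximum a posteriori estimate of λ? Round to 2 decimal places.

λ̂_MAP = 5.00

Σxᵢ = 3+10+6+10+1+5+1 = 36, with n = 7.
Posterior ∝ λ^4e^(−1λ) · λ^36e^(−7λ) = λ^40e^(−8λ), i.e. Gamma(shape=41, rate=8).
The mode of a Gamma(a, b) with a ≥ 1 (shape–rate) is (a−1)/b = 40/8 ≈ 5.00.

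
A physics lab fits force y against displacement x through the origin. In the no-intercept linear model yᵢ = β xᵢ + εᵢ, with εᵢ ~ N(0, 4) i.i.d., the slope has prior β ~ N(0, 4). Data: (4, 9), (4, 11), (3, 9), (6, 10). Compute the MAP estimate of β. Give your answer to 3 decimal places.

β̂_MAP = 2.141

log p(β | y) = −Σ(yᵢ − βxᵢ)²/(2·4) − β²/(2·4) + const.
Setting the derivative to zero: Σxᵢ(yᵢ − βxᵢ)/4 − β/4 = 0, so β = Σxᵢyᵢ / (Σxᵢ² + σ²/τ²).
Σxᵢyᵢ = 4·9 + 4·11 + 3·9 + 6·10 = 167; Σxᵢ² = 77; σ²/τ² = 1.
β̂_MAP = 167 / (77 + 1) = 167/78 ≈ 2.141.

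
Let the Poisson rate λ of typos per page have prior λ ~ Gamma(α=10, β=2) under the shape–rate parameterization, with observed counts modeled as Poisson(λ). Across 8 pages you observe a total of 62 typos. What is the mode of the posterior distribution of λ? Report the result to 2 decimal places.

Σxᵢ = 62, n = 8.
Posterior ∝ λ^9e^(−2λ) · λ^62e^(−8λ) = λ^71e^(−10λ), i.e. Gamma(shape=72, rate=10).
The mode of a Gamma(a, b) with a ≥ 1 (shape–rate) is (a−1)/b = 71/10 ≈ 7.10.

λ̂_MAP = 7.10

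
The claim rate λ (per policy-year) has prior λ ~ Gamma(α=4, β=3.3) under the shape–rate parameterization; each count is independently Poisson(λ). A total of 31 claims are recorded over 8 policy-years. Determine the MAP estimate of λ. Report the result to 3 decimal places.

Σxᵢ = 31, n = 8.
Posterior ∝ λ^3e^(−3.3λ) · λ^31e^(−8λ) = λ^34e^(−11.3λ), i.e. Gamma(shape=35, rate=11.3).
The mode of a Gamma(a, b) with a ≥ 1 (shape–rate) is (a−1)/b = 34/11.3 ≈ 3.009.

λ̂_MAP = 3.009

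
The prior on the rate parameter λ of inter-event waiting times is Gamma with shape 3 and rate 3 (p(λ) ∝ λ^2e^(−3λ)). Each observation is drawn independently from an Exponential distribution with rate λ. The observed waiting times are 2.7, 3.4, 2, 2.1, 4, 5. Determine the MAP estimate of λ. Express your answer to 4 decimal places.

λ̂_MAP = 0.3604

The Exponential(rate=λ) likelihood is ∝ λ^n e^(−λΣtᵢ). Here n = 6 and Σtᵢ = 2.7 + 3.4 + 2 + 2.1 + 4 + 5 = 19.2.
Posterior ∝ λ^2e^(−3λ) · λ^6e^(−19.2λ) = λ^8e^(−22.2λ), i.e. Gamma(9, 22.2).
Mode = (a−1)/b = 8/22.2 ≈ 0.3604.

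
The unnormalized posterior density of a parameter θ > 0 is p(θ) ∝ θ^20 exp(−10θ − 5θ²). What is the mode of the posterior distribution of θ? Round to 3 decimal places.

θ̂_MAP = 1.000

ℓ'(θ) = 20/θ − 10 − 10θ. Setting this to zero and multiplying by θ: 10θ² + 10θ − 20 = 0.
θ = (−10 + √(10² + 4·10·20)) / (2·10) = (−10 + √900) / 20 = (−10 + 30)/20 = 1.
ℓ''(θ) = −20/θ² − 10 < 0, confirming a maximum.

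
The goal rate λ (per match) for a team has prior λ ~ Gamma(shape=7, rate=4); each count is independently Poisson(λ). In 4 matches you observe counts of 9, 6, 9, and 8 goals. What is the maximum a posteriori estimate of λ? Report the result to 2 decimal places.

λ̂_MAP = 4.75

Σxᵢ = 9+6+9+8 = 32, with n = 4.
Posterior ∝ λ^6e^(−4λ) · λ^32e^(−4λ) = λ^38e^(−8λ), i.e. Gamma(shape=39, rate=8).
The mode of a Gamma(a, b) with a ≥ 1 (shape–rate) is (a−1)/b = 38/8 ≈ 4.75.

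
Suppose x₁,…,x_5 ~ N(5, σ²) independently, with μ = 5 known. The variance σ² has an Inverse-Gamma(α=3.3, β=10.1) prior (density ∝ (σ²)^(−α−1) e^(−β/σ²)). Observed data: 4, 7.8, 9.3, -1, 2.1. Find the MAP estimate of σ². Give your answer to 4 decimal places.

σ̂²_MAP = 6.7603

Sum of squared deviations about the known mean: SS = (4−5)² + (7.8−5)² + (9.3−5)² + (-1−5)² + (2.1−5)² = 71.74.
The Normal likelihood contributes (σ²)^(−n/2) exp(−SS/(2σ²)), so the posterior is Inverse-Gamma(α + n/2, β + SS/2) = Inverse-Gamma(5.8, 45.97).
The mode of Inverse-Gamma(a, b) is b/(a+1) = 45.97/6.8 ≈ 6.7603.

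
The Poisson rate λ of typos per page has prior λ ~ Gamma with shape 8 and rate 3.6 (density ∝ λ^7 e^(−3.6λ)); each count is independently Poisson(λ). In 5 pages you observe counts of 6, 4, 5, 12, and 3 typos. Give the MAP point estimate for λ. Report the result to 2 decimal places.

λ̂_MAP = 4.30

Σxᵢ = 6+4+5+12+3 = 30, with n = 5.
Posterior ∝ λ^7e^(−3.6λ) · λ^30e^(−5λ) = λ^37e^(−8.6λ), i.e. Gamma(shape=38, rate=8.6).
The mode of a Gamma(a, b) with a ≥ 1 (shape–rate) is (a−1)/b = 37/8.6 ≈ 4.30.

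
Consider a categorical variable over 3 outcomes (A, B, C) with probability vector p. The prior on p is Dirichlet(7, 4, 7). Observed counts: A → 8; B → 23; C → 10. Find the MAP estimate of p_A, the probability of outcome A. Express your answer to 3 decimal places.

MAP estimate of p_A = 0.250

The posterior is Dirichlet(αᵢ + nᵢ) = Dirichlet(15, 27, 17).
For a Dirichlet(a₁,…,a_K) with all aᵢ > 1, the mode has j-th component (aⱼ − 1)/(Σaᵢ − K).
Here Σaᵢ = 59 and K = 3, so p_A = (15 − 1)/(59 − 3) = 14/56 ≈ 0.250.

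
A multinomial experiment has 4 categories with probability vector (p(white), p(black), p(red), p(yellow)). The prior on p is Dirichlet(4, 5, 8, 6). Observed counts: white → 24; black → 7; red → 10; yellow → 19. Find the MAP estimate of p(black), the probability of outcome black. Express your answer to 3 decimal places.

MAP estimate of p(black) = 0.139

The posterior is Dirichlet(αᵢ + nᵢ) = Dirichlet(28, 12, 18, 25).
For a Dirichlet(a₁,…,a_K) with all aᵢ > 1, the mode has j-th component (aⱼ − 1)/(Σaᵢ − K).
Here Σaᵢ = 83 and K = 4, so p(black) = (12 − 1)/(83 − 4) = 11/79 ≈ 0.139.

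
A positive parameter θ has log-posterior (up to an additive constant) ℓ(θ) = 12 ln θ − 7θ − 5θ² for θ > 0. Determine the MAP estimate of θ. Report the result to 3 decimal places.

θ̂_MAP = 0.800

ℓ'(θ) = 12/θ − 7 − 10θ. Setting this to zero and multiplying by θ: 10θ² + 7θ − 12 = 0.
θ = (−7 + √(7² + 4·10·12)) / (2·10) = (−7 + √529) / 20 = (−7 + 23)/20 = 4/5.
ℓ''(θ) = −12/θ² − 10 < 0, confirming a maximum.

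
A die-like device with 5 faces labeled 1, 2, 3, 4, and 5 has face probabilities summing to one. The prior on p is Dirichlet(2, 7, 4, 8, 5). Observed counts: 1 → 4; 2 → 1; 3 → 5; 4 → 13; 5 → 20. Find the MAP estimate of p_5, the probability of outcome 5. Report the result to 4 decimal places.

MAP estimate: 0.3750

The posterior is Dirichlet(αᵢ + nᵢ) = Dirichlet(6, 8, 9, 21, 25).
For a Dirichlet(a₁,…,a_K) with all aᵢ > 1, the mode has j-th component (aⱼ − 1)/(Σaᵢ − K).
Here Σaᵢ = 69 and K = 5, so p_5 = (25 − 1)/(69 − 5) = 24/64 ≈ 0.3750.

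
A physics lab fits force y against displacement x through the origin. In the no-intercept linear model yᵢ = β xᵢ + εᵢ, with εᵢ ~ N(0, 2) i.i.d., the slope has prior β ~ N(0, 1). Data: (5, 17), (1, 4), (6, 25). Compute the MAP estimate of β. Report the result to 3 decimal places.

log p(β | y) = −Σ(yᵢ − βxᵢ)²/(2·2) − β²/(2·1) + const.
Setting the derivative to zero: Σxᵢ(yᵢ − βxᵢ)/2 − β/1 = 0, so β = Σxᵢyᵢ / (Σxᵢ² + σ²/τ²).
Σxᵢyᵢ = 5·17 + 1·4 + 6·25 = 239; Σxᵢ² = 62; σ²/τ² = 2.
β̂_MAP = 239 / (62 + 2) = 239/64 ≈ 3.734.

β̂_MAP = 3.734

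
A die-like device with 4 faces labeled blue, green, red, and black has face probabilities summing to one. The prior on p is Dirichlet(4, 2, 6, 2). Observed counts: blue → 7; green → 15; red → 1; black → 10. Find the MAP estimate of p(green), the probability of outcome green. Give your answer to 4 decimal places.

MAP estimate of p(green) = 0.3721

The posterior is Dirichlet(αᵢ + nᵢ) = Dirichlet(11, 17, 7, 12).
For a Dirichlet(a₁,…,a_K) with all aᵢ > 1, the mode has j-th component (aⱼ − 1)/(Σaᵢ − K).
Here Σaᵢ = 47 and K = 4, so p(green) = (17 − 1)/(47 − 4) = 16/43 ≈ 0.3721.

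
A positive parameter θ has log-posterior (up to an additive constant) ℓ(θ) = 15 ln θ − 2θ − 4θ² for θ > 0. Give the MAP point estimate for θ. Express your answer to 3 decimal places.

θ̂_MAP = 1.250

ℓ'(θ) = 15/θ − 2 − 8θ. Setting this to zero and multiplying by θ: 8θ² + 2θ − 15 = 0.
θ = (−2 + √(2² + 4·8·15)) / (2·8) = (−2 + √484) / 16 = (−2 + 22)/16 = 5/4.
ℓ''(θ) = −15/θ² − 8 < 0, confirming a maximum.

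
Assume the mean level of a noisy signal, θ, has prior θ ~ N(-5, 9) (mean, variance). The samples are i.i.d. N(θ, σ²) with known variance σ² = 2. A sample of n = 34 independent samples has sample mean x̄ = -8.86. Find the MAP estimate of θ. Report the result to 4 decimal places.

θ̂_MAP = -8.8349

n = 34, x̄ = -8.86.
For a Normal prior and Normal likelihood with known variance, the posterior is Normal; its mode equals its mean, the precision-weighted average.
Prior precision 1/σ₀² = 1/9; data precision n/σ² = 34/2 = 17.
θ̂ = ((1/9)·(-5) + 17·(-8.86)) / (1/9 + 17) = (-68029/450)/(154/9) = -68029/7700 ≈ -8.8349.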